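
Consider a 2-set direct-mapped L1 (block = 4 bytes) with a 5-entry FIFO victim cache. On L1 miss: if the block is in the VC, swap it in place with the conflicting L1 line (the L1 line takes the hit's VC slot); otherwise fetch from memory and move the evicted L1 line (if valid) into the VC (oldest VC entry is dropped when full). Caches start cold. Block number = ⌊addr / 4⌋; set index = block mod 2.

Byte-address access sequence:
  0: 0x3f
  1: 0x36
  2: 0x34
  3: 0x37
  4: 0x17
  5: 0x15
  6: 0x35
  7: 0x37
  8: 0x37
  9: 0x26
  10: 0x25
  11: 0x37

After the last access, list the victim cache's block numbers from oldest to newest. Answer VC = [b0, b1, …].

VC = [15, 5, 9]

#0 0x3f→b15/s1 MISS; vc=[]
#1 0x36→b13/s1 MISS; vc=[15]
#2 0x34→b13/s1 L1-HIT; vc=[15]
#3 0x37→b13/s1 L1-HIT; vc=[15]
#4 0x17→b5/s1 MISS; vc=[15,13]
#5 0x15→b5/s1 L1-HIT; vc=[15,13]
#6 0x35→b13/s1 VC-HIT; vc=[15,5]
#7 0x37→b13/s1 L1-HIT; vc=[15,5]
#8 0x37→b13/s1 L1-HIT; vc=[15,5]
#9 0x26→b9/s1 MISS; vc=[15,5,13]
#10 0x25→b9/s1 L1-HIT; vc=[15,5,13]
#11 0x37→b13/s1 VC-HIT; vc=[15,5,9]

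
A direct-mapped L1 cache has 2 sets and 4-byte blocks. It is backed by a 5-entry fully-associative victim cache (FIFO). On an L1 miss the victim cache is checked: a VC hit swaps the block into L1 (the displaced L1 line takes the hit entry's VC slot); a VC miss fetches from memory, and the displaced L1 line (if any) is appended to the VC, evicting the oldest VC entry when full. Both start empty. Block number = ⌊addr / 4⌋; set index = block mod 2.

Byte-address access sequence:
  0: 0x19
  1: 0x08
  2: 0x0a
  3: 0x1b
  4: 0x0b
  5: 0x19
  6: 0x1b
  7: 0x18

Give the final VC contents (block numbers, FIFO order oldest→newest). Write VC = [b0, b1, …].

  [0] addr=0x19 blk=6 s=0: MISS | VC []
  [1] addr=0x8 blk=2 s=0: MISS | VC [6]
  [2] addr=0xa blk=2 s=0: L1-HIT | VC [6]
  [3] addr=0x1b blk=6 s=0: VC-HIT | VC [2]
  [4] addr=0xb blk=2 s=0: VC-HIT | VC [6]
  [5] addr=0x19 blk=6 s=0: VC-HIT | VC [2]
  [6] addr=0x1b blk=6 s=0: L1-HIT | VC [2]
  [7] addr=0x18 blk=6 s=0: L1-HIT | VC [2]

VC = [2]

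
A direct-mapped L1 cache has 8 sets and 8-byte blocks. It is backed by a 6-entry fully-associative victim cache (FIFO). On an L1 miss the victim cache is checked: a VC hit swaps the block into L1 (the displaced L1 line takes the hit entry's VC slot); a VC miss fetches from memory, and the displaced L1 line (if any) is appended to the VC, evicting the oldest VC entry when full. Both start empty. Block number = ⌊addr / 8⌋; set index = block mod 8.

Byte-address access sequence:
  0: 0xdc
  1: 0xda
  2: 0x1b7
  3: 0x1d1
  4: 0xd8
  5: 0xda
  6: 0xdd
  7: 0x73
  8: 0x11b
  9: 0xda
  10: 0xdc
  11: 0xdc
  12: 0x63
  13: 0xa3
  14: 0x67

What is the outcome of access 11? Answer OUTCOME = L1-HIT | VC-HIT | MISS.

  [0] addr=0xdc blk=27 s=3: MISS | VC []
  [1] addr=0xda blk=27 s=3: L1-HIT | VC []
  [2] addr=0x1b7 blk=54 s=6: MISS | VC []
  [3] addr=0x1d1 blk=58 s=2: MISS | VC []
  [4] addr=0xd8 blk=27 s=3: L1-HIT | VC []
  [5] addr=0xda blk=27 s=3: L1-HIT | VC []
  [6] addr=0xdd blk=27 s=3: L1-HIT | VC []
  [7] addr=0x73 blk=14 s=6: MISS | VC [54]
  [8] addr=0x11b blk=35 s=3: MISS | VC [54, 27]
  [9] addr=0xda blk=27 s=3: VC-HIT | VC [54, 35]
  [10] addr=0xdc blk=27 s=3: L1-HIT | VC [54, 35]
  [11] addr=0xdc blk=27 s=3: L1-HIT | VC [54, 35]
  [12] addr=0x63 blk=12 s=4: MISS | VC [54, 35]
  [13] addr=0xa3 blk=20 s=4: MISS | VC [54, 35, 12]
  [14] addr=0x67 blk=12 s=4: VC-HIT | VC [54, 35, 20]

OUTCOME = L1-HIT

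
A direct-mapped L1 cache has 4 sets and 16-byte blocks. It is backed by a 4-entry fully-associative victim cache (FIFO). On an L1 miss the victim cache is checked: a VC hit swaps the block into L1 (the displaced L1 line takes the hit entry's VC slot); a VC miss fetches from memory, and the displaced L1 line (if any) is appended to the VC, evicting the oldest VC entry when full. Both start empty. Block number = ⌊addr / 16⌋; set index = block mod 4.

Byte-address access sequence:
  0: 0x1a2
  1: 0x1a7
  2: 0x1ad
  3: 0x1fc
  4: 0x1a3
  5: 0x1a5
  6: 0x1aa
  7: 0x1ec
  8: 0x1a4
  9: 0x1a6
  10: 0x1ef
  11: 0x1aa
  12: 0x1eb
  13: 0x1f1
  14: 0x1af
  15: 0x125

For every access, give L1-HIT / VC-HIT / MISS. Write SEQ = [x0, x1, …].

0: 0x1a2 (blk 26, set 2) → MISS  vc=[]
1: 0x1a7 (blk 26, set 2) → L1-HIT  vc=[]
2: 0x1ad (blk 26, set 2) → L1-HIT  vc=[]
3: 0x1fc (blk 31, set 3) → MISS  vc=[]
4: 0x1a3 (blk 26, set 2) → L1-HIT  vc=[]
5: 0x1a5 (blk 26, set 2) → L1-HIT  vc=[]
6: 0x1aa (blk 26, set 2) → L1-HIT  vc=[]
7: 0x1ec (blk 30, set 2) → MISS  vc=[26]
8: 0x1a4 (blk 26, set 2) → VC-HIT  vc=[30]
9: 0x1a6 (blk 26, set 2) → L1-HIT  vc=[30]
10: 0x1ef (blk 30, set 2) → VC-HIT  vc=[26]
11: 0x1aa (blk 26, set 2) → VC-HIT  vc=[30]
12: 0x1eb (blk 30, set 2) → VC-HIT  vc=[26]
13: 0x1f1 (blk 31, set 3) → L1-HIT  vc=[26]
14: 0x1af (blk 26, set 2) → VC-HIT  vc=[30]
15: 0x125 (blk 18, set 2) → MISS  vc=[30, 26]

SEQ = [MISS, L1-HIT, L1-HIT, MISS, L1-HIT, L1-HIT, L1-HIT, MISS, VC-HIT, L1-HIT, VC-HIT, VC-HIT, VC-HIT, L1-HIT, VC-HIT, MISS]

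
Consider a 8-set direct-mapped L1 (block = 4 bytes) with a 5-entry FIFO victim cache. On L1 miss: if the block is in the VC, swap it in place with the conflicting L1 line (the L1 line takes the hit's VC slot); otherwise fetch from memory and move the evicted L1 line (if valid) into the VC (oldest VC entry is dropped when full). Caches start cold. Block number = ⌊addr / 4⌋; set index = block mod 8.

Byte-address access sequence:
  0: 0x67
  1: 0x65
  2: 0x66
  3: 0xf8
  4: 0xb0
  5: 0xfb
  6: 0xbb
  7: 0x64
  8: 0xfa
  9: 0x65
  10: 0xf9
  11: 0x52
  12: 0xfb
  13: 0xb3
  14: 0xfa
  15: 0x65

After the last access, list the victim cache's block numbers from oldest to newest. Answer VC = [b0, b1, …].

VC = [46, 20]

#0 0x67→b25/s1 MISS; vc=[]
#1 0x65→b25/s1 L1-HIT; vc=[]
#2 0x66→b25/s1 L1-HIT; vc=[]
#3 0xf8→b62/s6 MISS; vc=[]
#4 0xb0→b44/s4 MISS; vc=[]
#5 0xfb→b62/s6 L1-HIT; vc=[]
#6 0xbb→b46/s6 MISS; vc=[62]
#7 0x64→b25/s1 L1-HIT; vc=[62]
#8 0xfa→b62/s6 VC-HIT; vc=[46]
#9 0x65→b25/s1 L1-HIT; vc=[46]
#10 0xf9→b62/s6 L1-HIT; vc=[46]
#11 0x52→b20/s4 MISS; vc=[46,44]
#12 0xfb→b62/s6 L1-HIT; vc=[46,44]
#13 0xb3→b44/s4 VC-HIT; vc=[46,20]
#14 0xfa→b62/s6 L1-HIT; vc=[46,20]
#15 0x65→b25/s1 L1-HIT; vc=[46,20]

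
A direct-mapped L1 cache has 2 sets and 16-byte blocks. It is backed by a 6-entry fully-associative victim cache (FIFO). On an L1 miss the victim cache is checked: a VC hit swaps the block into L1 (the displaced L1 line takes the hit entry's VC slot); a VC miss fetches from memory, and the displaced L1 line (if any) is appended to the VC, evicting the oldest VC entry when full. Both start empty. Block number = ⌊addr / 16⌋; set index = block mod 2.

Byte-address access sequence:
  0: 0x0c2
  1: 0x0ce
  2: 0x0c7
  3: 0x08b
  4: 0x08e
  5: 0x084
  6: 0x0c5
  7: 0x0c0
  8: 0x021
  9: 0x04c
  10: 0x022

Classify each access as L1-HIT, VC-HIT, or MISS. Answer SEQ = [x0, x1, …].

0: 0xc2 (blk 12, set 0) → MISS  vc=[]
1: 0xce (blk 12, set 0) → L1-HIT  vc=[]
2: 0xc7 (blk 12, set 0) → L1-HIT  vc=[]
3: 0x8b (blk 8, set 0) → MISS  vc=[12]
4: 0x8e (blk 8, set 0) → L1-HIT  vc=[12]
5: 0x84 (blk 8, set 0) → L1-HIT  vc=[12]
6: 0xc5 (blk 12, set 0) → VC-HIT  vc=[8]
7: 0xc0 (blk 12, set 0) → L1-HIT  vc=[8]
8: 0x21 (blk 2, set 0) → MISS  vc=[8, 12]
9: 0x4c (blk 4, set 0) → MISS  vc=[8, 12, 2]
10: 0x22 (blk 2, set 0) → VC-HIT  vc=[8, 12, 4]

SEQ = [MISS, L1-HIT, L1-HIT, MISS, L1-HIT, L1-HIT, VC-HIT, L1-HIT, MISS, MISS, VC-HIT]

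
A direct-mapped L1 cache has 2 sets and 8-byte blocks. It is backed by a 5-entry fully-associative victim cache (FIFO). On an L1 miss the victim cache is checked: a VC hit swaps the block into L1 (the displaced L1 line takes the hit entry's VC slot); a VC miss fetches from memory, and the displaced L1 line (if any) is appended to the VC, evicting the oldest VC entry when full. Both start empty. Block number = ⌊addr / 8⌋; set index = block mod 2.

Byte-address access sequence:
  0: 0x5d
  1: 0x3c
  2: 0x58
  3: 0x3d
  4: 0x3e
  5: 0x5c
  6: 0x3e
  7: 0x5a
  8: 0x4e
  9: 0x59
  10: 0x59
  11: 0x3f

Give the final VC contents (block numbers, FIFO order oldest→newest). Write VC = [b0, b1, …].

#0 0x5d→b11/s1 MISS; vc=[]
#1 0x3c→b7/s1 MISS; vc=[11]
#2 0x58→b11/s1 VC-HIT; vc=[7]
#3 0x3d→b7/s1 VC-HIT; vc=[11]
#4 0x3e→b7/s1 L1-HIT; vc=[11]
#5 0x5c→b11/s1 VC-HIT; vc=[7]
#6 0x3e→b7/s1 VC-HIT; vc=[11]
#7 0x5a→b11/s1 VC-HIT; vc=[7]
#8 0x4e→b9/s1 MISS; vc=[7,11]
#9 0x59→b11/s1 VC-HIT; vc=[7,9]
#10 0x59→b11/s1 L1-HIT; vc=[7,9]
#11 0x3f→b7/s1 VC-HIT; vc=[11,9]

VC = [11, 9]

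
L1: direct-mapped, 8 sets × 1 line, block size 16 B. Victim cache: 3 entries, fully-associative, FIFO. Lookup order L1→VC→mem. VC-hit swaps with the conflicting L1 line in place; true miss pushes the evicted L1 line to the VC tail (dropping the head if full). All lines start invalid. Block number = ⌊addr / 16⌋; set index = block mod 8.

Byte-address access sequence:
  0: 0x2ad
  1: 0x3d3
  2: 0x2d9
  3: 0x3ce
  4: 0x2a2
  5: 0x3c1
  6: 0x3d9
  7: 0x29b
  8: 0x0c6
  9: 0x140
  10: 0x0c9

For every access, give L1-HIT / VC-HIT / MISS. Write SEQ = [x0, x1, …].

SEQ = [MISS, MISS, MISS, MISS, L1-HIT, L1-HIT, VC-HIT, MISS, MISS, MISS, VC-HIT]

0: 0x2ad (blk 42, set 2) → MISS  vc=[]
1: 0x3d3 (blk 61, set 5) → MISS  vc=[]
2: 0x2d9 (blk 45, set 5) → MISS  vc=[61]
3: 0x3ce (blk 60, set 4) → MISS  vc=[61]
4: 0x2a2 (blk 42, set 2) → L1-HIT  vc=[61]
5: 0x3c1 (blk 60, set 4) → L1-HIT  vc=[61]
6: 0x3d9 (blk 61, set 5) → VC-HIT  vc=[45]
7: 0x29b (blk 41, set 1) → MISS  vc=[45]
8: 0xc6 (blk 12, set 4) → MISS  vc=[45, 60]
9: 0x140 (blk 20, set 4) → MISS  vc=[45, 60, 12]
10: 0xc9 (blk 12, set 4) → VC-HIT  vc=[45, 60, 20]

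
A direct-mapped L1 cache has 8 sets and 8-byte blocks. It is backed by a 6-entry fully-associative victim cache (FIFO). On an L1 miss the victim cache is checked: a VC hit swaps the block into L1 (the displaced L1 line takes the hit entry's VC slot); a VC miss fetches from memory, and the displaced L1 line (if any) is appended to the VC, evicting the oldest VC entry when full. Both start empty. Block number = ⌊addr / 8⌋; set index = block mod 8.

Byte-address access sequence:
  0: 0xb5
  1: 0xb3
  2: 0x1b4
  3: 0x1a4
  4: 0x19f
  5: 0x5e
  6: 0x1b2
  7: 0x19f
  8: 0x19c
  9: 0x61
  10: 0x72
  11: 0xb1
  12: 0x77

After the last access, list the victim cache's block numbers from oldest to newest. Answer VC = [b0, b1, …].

VC = [22, 11, 52, 54]

#0 0xb5→b22/s6 MISS; vc=[]
#1 0xb3→b22/s6 L1-HIT; vc=[]
#2 0x1b4→b54/s6 MISS; vc=[22]
#3 0x1a4→b52/s4 MISS; vc=[22]
#4 0x19f→b51/s3 MISS; vc=[22]
#5 0x5e→b11/s3 MISS; vc=[22,51]
#6 0x1b2→b54/s6 L1-HIT; vc=[22,51]
#7 0x19f→b51/s3 VC-HIT; vc=[22,11]
#8 0x19c→b51/s3 L1-HIT; vc=[22,11]
#9 0x61→b12/s4 MISS; vc=[22,11,52]
#10 0x72→b14/s6 MISS; vc=[22,11,52,54]
#11 0xb1→b22/s6 VC-HIT; vc=[14,11,52,54]
#12 0x77→b14/s6 VC-HIT; vc=[22,11,52,54]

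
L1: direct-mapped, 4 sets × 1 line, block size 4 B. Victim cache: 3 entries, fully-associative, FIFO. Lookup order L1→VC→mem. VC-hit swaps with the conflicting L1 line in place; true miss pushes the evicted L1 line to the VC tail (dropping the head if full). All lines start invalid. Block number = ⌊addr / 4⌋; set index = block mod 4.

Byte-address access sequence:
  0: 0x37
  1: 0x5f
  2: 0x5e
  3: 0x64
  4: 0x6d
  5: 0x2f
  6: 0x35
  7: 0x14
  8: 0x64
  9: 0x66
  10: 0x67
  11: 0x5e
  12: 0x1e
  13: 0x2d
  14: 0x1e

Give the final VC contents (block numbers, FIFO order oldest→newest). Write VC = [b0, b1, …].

VC = [5, 11, 23]

#0 0x37→b13/s1 MISS; vc=[]
#1 0x5f→b23/s3 MISS; vc=[]
#2 0x5e→b23/s3 L1-HIT; vc=[]
#3 0x64→b25/s1 MISS; vc=[13]
#4 0x6d→b27/s3 MISS; vc=[13,23]
#5 0x2f→b11/s3 MISS; vc=[13,23,27]
#6 0x35→b13/s1 VC-HIT; vc=[25,23,27]
#7 0x14→b5/s1 MISS; vc=[23,27,13]
#8 0x64→b25/s1 MISS; vc=[27,13,5]
#9 0x66→b25/s1 L1-HIT; vc=[27,13,5]
#10 0x67→b25/s1 L1-HIT; vc=[27,13,5]
#11 0x5e→b23/s3 MISS; vc=[13,5,11]
#12 0x1e→b7/s3 MISS; vc=[5,11,23]
#13 0x2d→b11/s3 VC-HIT; vc=[5,7,23]
#14 0x1e→b7/s3 VC-HIT; vc=[5,11,23]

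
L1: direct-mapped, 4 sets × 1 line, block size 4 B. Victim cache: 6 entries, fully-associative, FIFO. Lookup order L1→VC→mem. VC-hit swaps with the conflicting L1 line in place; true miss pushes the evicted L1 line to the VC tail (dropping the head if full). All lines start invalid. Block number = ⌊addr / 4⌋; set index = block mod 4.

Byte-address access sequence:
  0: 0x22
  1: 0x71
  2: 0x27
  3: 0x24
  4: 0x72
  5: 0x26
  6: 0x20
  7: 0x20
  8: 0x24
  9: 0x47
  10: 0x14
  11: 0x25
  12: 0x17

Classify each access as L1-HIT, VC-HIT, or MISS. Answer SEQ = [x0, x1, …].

SEQ = [MISS, MISS, MISS, L1-HIT, L1-HIT, L1-HIT, VC-HIT, L1-HIT, L1-HIT, MISS, MISS, VC-HIT, VC-HIT]

#0 0x22→b8/s0 MISS; vc=[]
#1 0x71→b28/s0 MISS; vc=[8]
#2 0x27→b9/s1 MISS; vc=[8]
#3 0x24→b9/s1 L1-HIT; vc=[8]
#4 0x72→b28/s0 L1-HIT; vc=[8]
#5 0x26→b9/s1 L1-HIT; vc=[8]
#6 0x20→b8/s0 VC-HIT; vc=[28]
#7 0x20→b8/s0 L1-HIT; vc=[28]
#8 0x24→b9/s1 L1-HIT; vc=[28]
#9 0x47→b17/s1 MISS; vc=[28,9]
#10 0x14→b5/s1 MISS; vc=[28,9,17]
#11 0x25→b9/s1 VC-HIT; vc=[28,5,17]
#12 0x17→b5/s1 VC-HIT; vc=[28,9,17]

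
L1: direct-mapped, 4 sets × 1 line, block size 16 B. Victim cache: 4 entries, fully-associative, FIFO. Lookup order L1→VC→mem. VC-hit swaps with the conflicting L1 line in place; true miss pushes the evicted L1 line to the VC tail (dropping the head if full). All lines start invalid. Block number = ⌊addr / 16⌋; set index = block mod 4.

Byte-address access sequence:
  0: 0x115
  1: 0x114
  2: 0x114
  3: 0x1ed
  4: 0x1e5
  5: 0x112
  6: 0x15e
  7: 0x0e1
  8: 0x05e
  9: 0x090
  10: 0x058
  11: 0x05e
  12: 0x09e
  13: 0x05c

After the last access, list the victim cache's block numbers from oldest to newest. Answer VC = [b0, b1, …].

0: 0x115 (blk 17, set 1) → MISS  vc=[]
1: 0x114 (blk 17, set 1) → L1-HIT  vc=[]
2: 0x114 (blk 17, set 1) → L1-HIT  vc=[]
3: 0x1ed (blk 30, set 2) → MISS  vc=[]
4: 0x1e5 (blk 30, set 2) → L1-HIT  vc=[]
5: 0x112 (blk 17, set 1) → L1-HIT  vc=[]
6: 0x15e (blk 21, set 1) → MISS  vc=[17]
7: 0xe1 (blk 14, set 2) → MISS  vc=[17, 30]
8: 0x5e (blk 5, set 1) → MISS  vc=[17, 30, 21]
9: 0x90 (blk 9, set 1) → MISS  vc=[17, 30, 21, 5]
10: 0x58 (blk 5, set 1) → VC-HIT  vc=[17, 30, 21, 9]
11: 0x5e (blk 5, set 1) → L1-HIT  vc=[17, 30, 21, 9]
12: 0x9e (blk 9, set 1) → VC-HIT  vc=[17, 30, 21, 5]
13: 0x5c (blk 5, set 1) → VC-HIT  vc=[17, 30, 21, 9]

VC = [17, 30, 21, 9]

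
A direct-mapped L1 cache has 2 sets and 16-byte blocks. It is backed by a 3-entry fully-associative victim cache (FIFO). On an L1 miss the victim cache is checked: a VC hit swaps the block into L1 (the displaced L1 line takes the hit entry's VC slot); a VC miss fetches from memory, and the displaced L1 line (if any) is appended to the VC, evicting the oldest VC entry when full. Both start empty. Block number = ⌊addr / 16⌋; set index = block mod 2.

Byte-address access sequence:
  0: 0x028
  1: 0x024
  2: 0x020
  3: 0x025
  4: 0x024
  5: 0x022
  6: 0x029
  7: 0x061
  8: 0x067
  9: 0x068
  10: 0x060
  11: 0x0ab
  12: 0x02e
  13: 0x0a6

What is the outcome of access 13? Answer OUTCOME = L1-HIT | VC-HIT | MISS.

OUTCOME = VC-HIT

  [0] addr=0x28 blk=2 s=0: MISS | VC []
  [1] addr=0x24 blk=2 s=0: L1-HIT | VC []
  [2] addr=0x20 blk=2 s=0: L1-HIT | VC []
  [3] addr=0x25 blk=2 s=0: L1-HIT | VC []
  [4] addr=0x24 blk=2 s=0: L1-HIT | VC []
  [5] addr=0x22 blk=2 s=0: L1-HIT | VC []
  [6] addr=0x29 blk=2 s=0: L1-HIT | VC []
  [7] addr=0x61 blk=6 s=0: MISS | VC [2]
  [8] addr=0x67 blk=6 s=0: L1-HIT | VC [2]
  [9] addr=0x68 blk=6 s=0: L1-HIT | VC [2]
  [10] addr=0x60 blk=6 s=0: L1-HIT | VC [2]
  [11] addr=0xab blk=10 s=0: MISS | VC [2, 6]
  [12] addr=0x2e blk=2 s=0: VC-HIT | VC [10, 6]
  [13] addr=0xa6 blk=10 s=0: VC-HIT | VC [2, 6]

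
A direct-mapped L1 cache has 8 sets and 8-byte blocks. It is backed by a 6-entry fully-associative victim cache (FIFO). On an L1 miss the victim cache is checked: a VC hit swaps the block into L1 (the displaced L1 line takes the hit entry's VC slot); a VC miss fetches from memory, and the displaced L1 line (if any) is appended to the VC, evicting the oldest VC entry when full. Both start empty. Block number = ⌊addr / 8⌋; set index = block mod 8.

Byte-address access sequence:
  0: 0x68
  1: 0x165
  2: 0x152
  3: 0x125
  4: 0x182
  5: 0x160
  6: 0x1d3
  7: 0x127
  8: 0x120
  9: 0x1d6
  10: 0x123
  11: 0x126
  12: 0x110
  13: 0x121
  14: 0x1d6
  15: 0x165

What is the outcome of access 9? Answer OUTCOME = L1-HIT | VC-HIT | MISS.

  [0] addr=0x68 blk=13 s=5: MISS | VC []
  [1] addr=0x165 blk=44 s=4: MISS | VC []
  [2] addr=0x152 blk=42 s=2: MISS | VC []
  [3] addr=0x125 blk=36 s=4: MISS | VC [44]
  [4] addr=0x182 blk=48 s=0: MISS | VC [44]
  [5] addr=0x160 blk=44 s=4: VC-HIT | VC [36]
  [6] addr=0x1d3 blk=58 s=2: MISS | VC [36, 42]
  [7] addr=0x127 blk=36 s=4: VC-HIT | VC [44, 42]
  [8] addr=0x120 blk=36 s=4: L1-HIT | VC [44, 42]
  [9] addr=0x1d6 blk=58 s=2: L1-HIT | VC [44, 42]
  [10] addr=0x123 blk=36 s=4: L1-HIT | VC [44, 42]
  [11] addr=0x126 blk=36 s=4: L1-HIT | VC [44, 42]
  [12] addr=0x110 blk=34 s=2: MISS | VC [44, 42, 58]
  [13] addr=0x121 blk=36 s=4: L1-HIT | VC [44, 42, 58]
  [14] addr=0x1d6 blk=58 s=2: VC-HIT | VC [44, 42, 34]
  [15] addr=0x165 blk=44 s=4: VC-HIT | VC [36, 42, 34]

OUTCOME = L1-HIT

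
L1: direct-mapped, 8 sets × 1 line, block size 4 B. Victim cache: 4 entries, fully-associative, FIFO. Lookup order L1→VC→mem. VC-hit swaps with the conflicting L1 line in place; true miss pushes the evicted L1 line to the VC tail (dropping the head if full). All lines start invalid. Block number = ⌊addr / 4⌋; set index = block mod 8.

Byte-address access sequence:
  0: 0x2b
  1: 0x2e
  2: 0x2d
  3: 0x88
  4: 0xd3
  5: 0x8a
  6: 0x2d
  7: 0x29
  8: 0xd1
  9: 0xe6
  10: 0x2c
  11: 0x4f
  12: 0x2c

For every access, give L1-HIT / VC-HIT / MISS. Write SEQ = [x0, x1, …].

SEQ = [MISS, MISS, L1-HIT, MISS, MISS, L1-HIT, L1-HIT, VC-HIT, L1-HIT, MISS, L1-HIT, MISS, VC-HIT]

0: 0x2b (blk 10, set 2) → MISS  vc=[]
1: 0x2e (blk 11, set 3) → MISS  vc=[]
2: 0x2d (blk 11, set 3) → L1-HIT  vc=[]
3: 0x88 (blk 34, set 2) → MISS  vc=[10]
4: 0xd3 (blk 52, set 4) → MISS  vc=[10]
5: 0x8a (blk 34, set 2) → L1-HIT  vc=[10]
6: 0x2d (blk 11, set 3) → L1-HIT  vc=[10]
7: 0x29 (blk 10, set 2) → VC-HIT  vc=[34]
8: 0xd1 (blk 52, set 4) → L1-HIT  vc=[34]
9: 0xe6 (blk 57, set 1) → MISS  vc=[34]
10: 0x2c (blk 11, set 3) → L1-HIT  vc=[34]
11: 0x4f (blk 19, set 3) → MISS  vc=[34, 11]
12: 0x2c (blk 11, set 3) → VC-HIT  vc=[34, 19]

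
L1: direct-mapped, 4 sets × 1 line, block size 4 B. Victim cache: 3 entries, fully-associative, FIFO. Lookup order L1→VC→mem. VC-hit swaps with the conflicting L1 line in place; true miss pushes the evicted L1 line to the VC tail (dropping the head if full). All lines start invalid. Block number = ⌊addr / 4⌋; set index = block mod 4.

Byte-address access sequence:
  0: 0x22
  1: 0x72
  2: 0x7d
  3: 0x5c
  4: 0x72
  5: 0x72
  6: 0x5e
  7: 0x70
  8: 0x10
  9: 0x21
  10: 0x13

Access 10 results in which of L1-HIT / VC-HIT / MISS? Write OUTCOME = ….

OUTCOME = VC-HIT

0: 0x22 (blk 8, set 0) → MISS  vc=[]
1: 0x72 (blk 28, set 0) → MISS  vc=[8]
2: 0x7d (blk 31, set 3) → MISS  vc=[8]
3: 0x5c (blk 23, set 3) → MISS  vc=[8, 31]
4: 0x72 (blk 28, set 0) → L1-HIT  vc=[8, 31]
5: 0x72 (blk 28, set 0) → L1-HIT  vc=[8, 31]
6: 0x5e (blk 23, set 3) → L1-HIT  vc=[8, 31]
7: 0x70 (blk 28, set 0) → L1-HIT  vc=[8, 31]
8: 0x10 (blk 4, set 0) → MISS  vc=[8, 31, 28]
9: 0x21 (blk 8, set 0) → VC-HIT  vc=[4, 31, 28]
10: 0x13 (blk 4, set 0) → VC-HIT  vc=[8, 31, 28]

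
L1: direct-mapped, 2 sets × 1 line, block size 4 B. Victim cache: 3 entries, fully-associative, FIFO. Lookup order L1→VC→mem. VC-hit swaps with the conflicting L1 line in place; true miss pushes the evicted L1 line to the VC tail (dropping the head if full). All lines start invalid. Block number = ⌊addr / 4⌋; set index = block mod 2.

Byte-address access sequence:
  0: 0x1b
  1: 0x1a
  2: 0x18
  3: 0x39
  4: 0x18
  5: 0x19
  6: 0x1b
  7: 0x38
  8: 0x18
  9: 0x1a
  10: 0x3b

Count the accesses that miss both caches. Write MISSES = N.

  [0] addr=0x1b blk=6 s=0: MISS | VC []
  [1] addr=0x1a blk=6 s=0: L1-HIT | VC []
  [2] addr=0x18 blk=6 s=0: L1-HIT | VC []
  [3] addr=0x39 blk=14 s=0: MISS | VC [6]
  [4] addr=0x18 blk=6 s=0: VC-HIT | VC [14]
  [5] addr=0x19 blk=6 s=0: L1-HIT | VC [14]
  [6] addr=0x1b blk=6 s=0: L1-HIT | VC [14]
  [7] addr=0x38 blk=14 s=0: VC-HIT | VC [6]
  [8] addr=0x18 blk=6 s=0: VC-HIT | VC [14]
  [9] addr=0x1a blk=6 s=0: L1-HIT | VC [14]
  [10] addr=0x3b blk=14 s=0: VC-HIT | VC [6]

MISSES = 2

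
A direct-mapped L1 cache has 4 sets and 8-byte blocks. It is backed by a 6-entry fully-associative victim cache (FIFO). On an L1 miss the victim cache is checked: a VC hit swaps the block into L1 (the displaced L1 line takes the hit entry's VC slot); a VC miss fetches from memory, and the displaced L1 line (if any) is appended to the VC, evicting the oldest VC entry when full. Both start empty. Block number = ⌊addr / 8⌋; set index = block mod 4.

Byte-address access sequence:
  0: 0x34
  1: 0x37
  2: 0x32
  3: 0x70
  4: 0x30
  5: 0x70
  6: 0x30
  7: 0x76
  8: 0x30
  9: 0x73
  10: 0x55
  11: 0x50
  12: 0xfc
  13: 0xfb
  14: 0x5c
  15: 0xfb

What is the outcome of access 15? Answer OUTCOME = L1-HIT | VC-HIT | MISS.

OUTCOME = VC-HIT

#0 0x34→b6/s2 MISS; vc=[]
#1 0x37→b6/s2 L1-HIT; vc=[]
#2 0x32→b6/s2 L1-HIT; vc=[]
#3 0x70→b14/s2 MISS; vc=[6]
#4 0x30→b6/s2 VC-HIT; vc=[14]
#5 0x70→b14/s2 VC-HIT; vc=[6]
#6 0x30→b6/s2 VC-HIT; vc=[14]
#7 0x76→b14/s2 VC-HIT; vc=[6]
#8 0x30→b6/s2 VC-HIT; vc=[14]
#9 0x73→b14/s2 VC-HIT; vc=[6]
#10 0x55→b10/s2 MISS; vc=[6,14]
#11 0x50→b10/s2 L1-HIT; vc=[6,14]
#12 0xfc→b31/s3 MISS; vc=[6,14]
#13 0xfb→b31/s3 L1-HIT; vc=[6,14]
#14 0x5c→b11/s3 MISS; vc=[6,14,31]
#15 0xfb→b31/s3 VC-HIT; vc=[6,14,11]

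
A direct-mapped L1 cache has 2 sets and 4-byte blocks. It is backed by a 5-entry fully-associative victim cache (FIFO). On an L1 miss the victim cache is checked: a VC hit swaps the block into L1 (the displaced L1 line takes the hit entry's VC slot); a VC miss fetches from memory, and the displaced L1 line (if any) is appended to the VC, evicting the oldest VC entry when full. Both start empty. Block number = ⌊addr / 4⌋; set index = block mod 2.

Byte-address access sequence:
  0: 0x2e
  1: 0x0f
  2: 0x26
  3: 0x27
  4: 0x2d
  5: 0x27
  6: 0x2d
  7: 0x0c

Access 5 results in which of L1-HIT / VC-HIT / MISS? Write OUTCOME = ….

OUTCOME = VC-HIT

#0 0x2e→b11/s1 MISS; vc=[]
#1 0xf→b3/s1 MISS; vc=[11]
#2 0x26→b9/s1 MISS; vc=[11,3]
#3 0x27→b9/s1 L1-HIT; vc=[11,3]
#4 0x2d→b11/s1 VC-HIT; vc=[9,3]
#5 0x27→b9/s1 VC-HIT; vc=[11,3]
#6 0x2d→b11/s1 VC-HIT; vc=[9,3]
#7 0xc→b3/s1 VC-HIT; vc=[9,11]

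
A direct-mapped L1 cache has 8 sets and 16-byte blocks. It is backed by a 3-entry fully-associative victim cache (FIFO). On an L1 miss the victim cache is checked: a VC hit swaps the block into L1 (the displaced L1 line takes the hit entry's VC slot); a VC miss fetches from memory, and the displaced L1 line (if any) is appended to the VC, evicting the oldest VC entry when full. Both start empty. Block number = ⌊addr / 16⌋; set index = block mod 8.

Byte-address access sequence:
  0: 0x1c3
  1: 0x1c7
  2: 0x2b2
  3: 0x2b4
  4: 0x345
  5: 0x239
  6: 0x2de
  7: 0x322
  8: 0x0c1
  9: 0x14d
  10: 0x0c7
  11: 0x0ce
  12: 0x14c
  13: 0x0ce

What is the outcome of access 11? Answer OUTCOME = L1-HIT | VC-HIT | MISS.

#0 0x1c3→b28/s4 MISS; vc=[]
#1 0x1c7→b28/s4 L1-HIT; vc=[]
#2 0x2b2→b43/s3 MISS; vc=[]
#3 0x2b4→b43/s3 L1-HIT; vc=[]
#4 0x345→b52/s4 MISS; vc=[28]
#5 0x239→b35/s3 MISS; vc=[28,43]
#6 0x2de→b45/s5 MISS; vc=[28,43]
#7 0x322→b50/s2 MISS; vc=[28,43]
#8 0xc1→b12/s4 MISS; vc=[28,43,52]
#9 0x14d→b20/s4 MISS; vc=[43,52,12]
#10 0xc7→b12/s4 VC-HIT; vc=[43,52,20]
#11 0xce→b12/s4 L1-HIT; vc=[43,52,20]
#12 0x14c→b20/s4 VC-HIT; vc=[43,52,12]
#13 0xce→b12/s4 VC-HIT; vc=[43,52,20]

OUTCOME = L1-HIT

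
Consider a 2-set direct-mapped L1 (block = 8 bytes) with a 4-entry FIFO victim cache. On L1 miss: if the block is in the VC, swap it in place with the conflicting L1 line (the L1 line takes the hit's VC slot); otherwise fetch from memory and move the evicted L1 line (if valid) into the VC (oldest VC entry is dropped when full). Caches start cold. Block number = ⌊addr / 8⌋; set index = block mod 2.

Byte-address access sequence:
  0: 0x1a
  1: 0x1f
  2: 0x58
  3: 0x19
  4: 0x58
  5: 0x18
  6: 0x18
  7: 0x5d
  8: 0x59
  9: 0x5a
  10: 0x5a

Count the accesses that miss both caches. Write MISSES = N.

0: 0x1a (blk 3, set 1) → MISS  vc=[]
1: 0x1f (blk 3, set 1) → L1-HIT  vc=[]
2: 0x58 (blk 11, set 1) → MISS  vc=[3]
3: 0x19 (blk 3, set 1) → VC-HIT  vc=[11]
4: 0x58 (blk 11, set 1) → VC-HIT  vc=[3]
5: 0x18 (blk 3, set 1) → VC-HIT  vc=[11]
6: 0x18 (blk 3, set 1) → L1-HIT  vc=[11]
7: 0x5d (blk 11, set 1) → VC-HIT  vc=[3]
8: 0x59 (blk 11, set 1) → L1-HIT  vc=[3]
9: 0x5a (blk 11, set 1) → L1-HIT  vc=[3]
10: 0x5a (blk 11, set 1) → L1-HIT  vc=[3]

MISSES = 2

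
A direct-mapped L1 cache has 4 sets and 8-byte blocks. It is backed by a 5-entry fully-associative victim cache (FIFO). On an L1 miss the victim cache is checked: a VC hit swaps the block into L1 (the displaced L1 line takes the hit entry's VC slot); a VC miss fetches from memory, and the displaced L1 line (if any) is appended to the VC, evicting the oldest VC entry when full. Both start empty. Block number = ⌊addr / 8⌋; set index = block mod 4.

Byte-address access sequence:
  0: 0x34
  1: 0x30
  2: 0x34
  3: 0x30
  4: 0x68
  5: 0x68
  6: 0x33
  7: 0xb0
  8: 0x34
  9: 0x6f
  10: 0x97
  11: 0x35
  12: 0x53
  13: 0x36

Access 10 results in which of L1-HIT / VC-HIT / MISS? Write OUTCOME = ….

OUTCOME = MISS

0: 0x34 (blk 6, set 2) → MISS  vc=[]
1: 0x30 (blk 6, set 2) → L1-HIT  vc=[]
2: 0x34 (blk 6, set 2) → L1-HIT  vc=[]
3: 0x30 (blk 6, set 2) → L1-HIT  vc=[]
4: 0x68 (blk 13, set 1) → MISS  vc=[]
5: 0x68 (blk 13, set 1) → L1-HIT  vc=[]
6: 0x33 (blk 6, set 2) → L1-HIT  vc=[]
7: 0xb0 (blk 22, set 2) → MISS  vc=[6]
8: 0x34 (blk 6, set 2) → VC-HIT  vc=[22]
9: 0x6f (blk 13, set 1) → L1-HIT  vc=[22]
10: 0x97 (blk 18, set 2) → MISS  vc=[22, 6]
11: 0x35 (blk 6, set 2) → VC-HIT  vc=[22, 18]
12: 0x53 (blk 10, set 2) → MISS  vc=[22, 18, 6]
13: 0x36 (blk 6, set 2) → VC-HIT  vc=[22, 18, 10]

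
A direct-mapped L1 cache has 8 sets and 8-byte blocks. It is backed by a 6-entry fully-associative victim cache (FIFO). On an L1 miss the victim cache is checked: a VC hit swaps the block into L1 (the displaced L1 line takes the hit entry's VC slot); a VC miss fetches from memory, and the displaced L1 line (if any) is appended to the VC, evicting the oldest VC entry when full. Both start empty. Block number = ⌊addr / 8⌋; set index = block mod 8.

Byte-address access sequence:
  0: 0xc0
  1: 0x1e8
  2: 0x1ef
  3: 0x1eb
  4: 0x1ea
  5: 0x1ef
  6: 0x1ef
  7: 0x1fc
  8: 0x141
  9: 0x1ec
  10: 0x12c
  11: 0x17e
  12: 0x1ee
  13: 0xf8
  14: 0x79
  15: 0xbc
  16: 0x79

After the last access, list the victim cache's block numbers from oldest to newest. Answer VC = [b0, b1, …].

VC = [24, 37, 63, 47, 31, 23]

#0 0xc0→b24/s0 MISS; vc=[]
#1 0x1e8→b61/s5 MISS; vc=[]
#2 0x1ef→b61/s5 L1-HIT; vc=[]
#3 0x1eb→b61/s5 L1-HIT; vc=[]
#4 0x1ea→b61/s5 L1-HIT; vc=[]
#5 0x1ef→b61/s5 L1-HIT; vc=[]
#6 0x1ef→b61/s5 L1-HIT; vc=[]
#7 0x1fc→b63/s7 MISS; vc=[]
#8 0x141→b40/s0 MISS; vc=[24]
#9 0x1ec→b61/s5 L1-HIT; vc=[24]
#10 0x12c→b37/s5 MISS; vc=[24,61]
#11 0x17e→b47/s7 MISS; vc=[24,61,63]
#12 0x1ee→b61/s5 VC-HIT; vc=[24,37,63]
#13 0xf8→b31/s7 MISS; vc=[24,37,63,47]
#14 0x79→b15/s7 MISS; vc=[24,37,63,47,31]
#15 0xbc→b23/s7 MISS; vc=[24,37,63,47,31,15]
#16 0x79→b15/s7 VC-HIT; vc=[24,37,63,47,31,23]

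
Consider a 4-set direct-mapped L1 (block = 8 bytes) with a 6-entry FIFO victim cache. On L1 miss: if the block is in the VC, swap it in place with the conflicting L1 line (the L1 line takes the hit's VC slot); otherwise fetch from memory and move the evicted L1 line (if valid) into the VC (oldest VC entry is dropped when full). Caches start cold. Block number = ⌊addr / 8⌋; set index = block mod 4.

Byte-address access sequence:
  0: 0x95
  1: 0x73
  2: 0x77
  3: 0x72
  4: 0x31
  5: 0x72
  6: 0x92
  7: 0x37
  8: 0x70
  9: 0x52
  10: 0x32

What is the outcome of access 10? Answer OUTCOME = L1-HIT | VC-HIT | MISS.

  [0] addr=0x95 blk=18 s=2: MISS | VC []
  [1] addr=0x73 blk=14 s=2: MISS | VC [18]
  [2] addr=0x77 blk=14 s=2: L1-HIT | VC [18]
  [3] addr=0x72 blk=14 s=2: L1-HIT | VC [18]
  [4] addr=0x31 blk=6 s=2: MISS | VC [18, 14]
  [5] addr=0x72 blk=14 s=2: VC-HIT | VC [18, 6]
  [6] addr=0x92 blk=18 s=2: VC-HIT | VC [14, 6]
  [7] addr=0x37 blk=6 s=2: VC-HIT | VC [14, 18]
  [8] addr=0x70 blk=14 s=2: VC-HIT | VC [6, 18]
  [9] addr=0x52 blk=10 s=2: MISS | VC [6, 18, 14]
  [10] addr=0x32 blk=6 s=2: VC-HIT | VC [10, 18, 14]

OUTCOME = VC-HIT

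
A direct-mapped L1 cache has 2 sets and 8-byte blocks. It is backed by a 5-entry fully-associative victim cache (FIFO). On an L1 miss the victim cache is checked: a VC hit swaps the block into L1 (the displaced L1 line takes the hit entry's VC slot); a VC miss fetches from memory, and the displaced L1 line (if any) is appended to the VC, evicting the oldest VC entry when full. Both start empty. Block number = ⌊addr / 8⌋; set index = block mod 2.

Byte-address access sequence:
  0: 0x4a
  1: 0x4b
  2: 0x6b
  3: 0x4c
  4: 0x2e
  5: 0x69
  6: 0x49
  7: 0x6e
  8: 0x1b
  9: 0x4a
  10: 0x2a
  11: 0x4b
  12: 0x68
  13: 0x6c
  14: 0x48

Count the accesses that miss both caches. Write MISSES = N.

MISSES = 4

0: 0x4a (blk 9, set 1) → MISS  vc=[]
1: 0x4b (blk 9, set 1) → L1-HIT  vc=[]
2: 0x6b (blk 13, set 1) → MISS  vc=[9]
3: 0x4c (blk 9, set 1) → VC-HIT  vc=[13]
4: 0x2e (blk 5, set 1) → MISS  vc=[13, 9]
5: 0x69 (blk 13, set 1) → VC-HIT  vc=[5, 9]
6: 0x49 (blk 9, set 1) → VC-HIT  vc=[5, 13]
7: 0x6e (blk 13, set 1) → VC-HIT  vc=[5, 9]
8: 0x1b (blk 3, set 1) → MISS  vc=[5, 9, 13]
9: 0x4a (blk 9, set 1) → VC-HIT  vc=[5, 3, 13]
10: 0x2a (blk 5, set 1) → VC-HIT  vc=[9, 3, 13]
11: 0x4b (blk 9, set 1) → VC-HIT  vc=[5, 3, 13]
12: 0x68 (blk 13, set 1) → VC-HIT  vc=[5, 3, 9]
13: 0x6c (blk 13, set 1) → L1-HIT  vc=[5, 3, 9]
14: 0x48 (blk 9, set 1) → VC-HIT  vc=[5, 3, 13]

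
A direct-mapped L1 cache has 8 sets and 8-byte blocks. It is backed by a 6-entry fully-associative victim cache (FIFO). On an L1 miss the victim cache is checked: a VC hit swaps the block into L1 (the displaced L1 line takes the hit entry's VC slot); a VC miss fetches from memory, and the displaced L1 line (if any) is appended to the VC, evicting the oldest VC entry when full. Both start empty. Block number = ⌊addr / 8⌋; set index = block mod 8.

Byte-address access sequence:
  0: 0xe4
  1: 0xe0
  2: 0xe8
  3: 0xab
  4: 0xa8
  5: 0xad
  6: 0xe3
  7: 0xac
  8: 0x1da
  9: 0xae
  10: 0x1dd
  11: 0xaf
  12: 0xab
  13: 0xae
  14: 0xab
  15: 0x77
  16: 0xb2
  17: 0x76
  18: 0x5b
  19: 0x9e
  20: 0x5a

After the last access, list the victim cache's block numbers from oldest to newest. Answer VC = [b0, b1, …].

VC = [29, 22, 59, 19]

0: 0xe4 (blk 28, set 4) → MISS  vc=[]
1: 0xe0 (blk 28, set 4) → L1-HIT  vc=[]
2: 0xe8 (blk 29, set 5) → MISS  vc=[]
3: 0xab (blk 21, set 5) → MISS  vc=[29]
4: 0xa8 (blk 21, set 5) → L1-HIT  vc=[29]
5: 0xad (blk 21, set 5) → L1-HIT  vc=[29]
6: 0xe3 (blk 28, set 4) → L1-HIT  vc=[29]
7: 0xac (blk 21, set 5) → L1-HIT  vc=[29]
8: 0x1da (blk 59, set 3) → MISS  vc=[29]
9: 0xae (blk 21, set 5) → L1-HIT  vc=[29]
10: 0x1dd (blk 59, set 3) → L1-HIT  vc=[29]
11: 0xaf (blk 21, set 5) → L1-HIT  vc=[29]
12: 0xab (blk 21, set 5) → L1-HIT  vc=[29]
13: 0xae (blk 21, set 5) → L1-HIT  vc=[29]
14: 0xab (blk 21, set 5) → L1-HIT  vc=[29]
15: 0x77 (blk 14, set 6) → MISS  vc=[29]
16: 0xb2 (blk 22, set 6) → MISS  vc=[29, 14]
17: 0x76 (blk 14, set 6) → VC-HIT  vc=[29, 22]
18: 0x5b (blk 11, set 3) → MISS  vc=[29, 22, 59]
19: 0x9e (blk 19, set 3) → MISS  vc=[29, 22, 59, 11]
20: 0x5a (blk 11, set 3) → VC-HIT  vc=[29, 22, 59, 19]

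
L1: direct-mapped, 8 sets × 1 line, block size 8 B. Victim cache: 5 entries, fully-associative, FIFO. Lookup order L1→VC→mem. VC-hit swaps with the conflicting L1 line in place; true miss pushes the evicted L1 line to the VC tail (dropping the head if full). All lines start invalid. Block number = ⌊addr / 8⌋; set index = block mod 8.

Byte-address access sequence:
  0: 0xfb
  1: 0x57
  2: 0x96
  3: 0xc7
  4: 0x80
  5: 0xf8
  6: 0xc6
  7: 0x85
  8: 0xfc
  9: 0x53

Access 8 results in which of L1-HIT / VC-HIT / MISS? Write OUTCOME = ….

0: 0xfb (blk 31, set 7) → MISS  vc=[]
1: 0x57 (blk 10, set 2) → MISS  vc=[]
2: 0x96 (blk 18, set 2) → MISS  vc=[10]
3: 0xc7 (blk 24, set 0) → MISS  vc=[10]
4: 0x80 (blk 16, set 0) → MISS  vc=[10, 24]
5: 0xf8 (blk 31, set 7) → L1-HIT  vc=[10, 24]
6: 0xc6 (blk 24, set 0) → VC-HIT  vc=[10, 16]
7: 0x85 (blk 16, set 0) → VC-HIT  vc=[10, 24]
8: 0xfc (blk 31, set 7) → L1-HIT  vc=[10, 24]
9: 0x53 (blk 10, set 2) → VC-HIT  vc=[18, 24]

OUTCOME = L1-HIT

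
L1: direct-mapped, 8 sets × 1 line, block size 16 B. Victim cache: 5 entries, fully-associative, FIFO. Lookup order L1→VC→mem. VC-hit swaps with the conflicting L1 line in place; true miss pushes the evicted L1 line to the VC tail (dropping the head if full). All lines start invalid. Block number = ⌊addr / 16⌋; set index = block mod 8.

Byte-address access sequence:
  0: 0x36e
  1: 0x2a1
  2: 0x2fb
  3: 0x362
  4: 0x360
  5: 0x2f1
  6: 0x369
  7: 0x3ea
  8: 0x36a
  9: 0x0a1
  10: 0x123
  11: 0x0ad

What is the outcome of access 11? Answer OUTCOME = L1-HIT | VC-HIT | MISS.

0: 0x36e (blk 54, set 6) → MISS  vc=[]
1: 0x2a1 (blk 42, set 2) → MISS  vc=[]
2: 0x2fb (blk 47, set 7) → MISS  vc=[]
3: 0x362 (blk 54, set 6) → L1-HIT  vc=[]
4: 0x360 (blk 54, set 6) → L1-HIT  vc=[]
5: 0x2f1 (blk 47, set 7) → L1-HIT  vc=[]
6: 0x369 (blk 54, set 6) → L1-HIT  vc=[]
7: 0x3ea (blk 62, set 6) → MISS  vc=[54]
8: 0x36a (blk 54, set 6) → VC-HIT  vc=[62]
9: 0xa1 (blk 10, set 2) → MISS  vc=[62, 42]
10: 0x123 (blk 18, set 2) → MISS  vc=[62, 42, 10]
11: 0xad (blk 10, set 2) → VC-HIT  vc=[62, 42, 18]

OUTCOME = VC-HIT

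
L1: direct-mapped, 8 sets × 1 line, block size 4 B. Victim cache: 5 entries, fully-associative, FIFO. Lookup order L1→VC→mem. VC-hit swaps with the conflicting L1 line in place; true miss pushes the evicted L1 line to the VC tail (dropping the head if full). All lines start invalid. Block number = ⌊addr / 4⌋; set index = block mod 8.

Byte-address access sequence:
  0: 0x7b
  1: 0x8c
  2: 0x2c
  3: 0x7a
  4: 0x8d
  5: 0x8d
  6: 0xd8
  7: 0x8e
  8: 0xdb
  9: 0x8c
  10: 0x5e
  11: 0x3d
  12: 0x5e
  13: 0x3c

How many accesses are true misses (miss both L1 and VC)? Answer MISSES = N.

MISSES = 6

0: 0x7b (blk 30, set 6) → MISS  vc=[]
1: 0x8c (blk 35, set 3) → MISS  vc=[]
2: 0x2c (blk 11, set 3) → MISS  vc=[35]
3: 0x7a (blk 30, set 6) → L1-HIT  vc=[35]
4: 0x8d (blk 35, set 3) → VC-HIT  vc=[11]
5: 0x8d (blk 35, set 3) → L1-HIT  vc=[11]
6: 0xd8 (blk 54, set 6) → MISS  vc=[11, 30]
7: 0x8e (blk 35, set 3) → L1-HIT  vc=[11, 30]
8: 0xdb (blk 54, set 6) → L1-HIT  vc=[11, 30]
9: 0x8c (blk 35, set 3) → L1-HIT  vc=[11, 30]
10: 0x5e (blk 23, set 7) → MISS  vc=[11, 30]
11: 0x3d (blk 15, set 7) → MISS  vc=[11, 30, 23]
12: 0x5e (blk 23, set 7) → VC-HIT  vc=[11, 30, 15]
13: 0x3c (blk 15, set 7) → VC-HIT  vc=[11, 30, 23]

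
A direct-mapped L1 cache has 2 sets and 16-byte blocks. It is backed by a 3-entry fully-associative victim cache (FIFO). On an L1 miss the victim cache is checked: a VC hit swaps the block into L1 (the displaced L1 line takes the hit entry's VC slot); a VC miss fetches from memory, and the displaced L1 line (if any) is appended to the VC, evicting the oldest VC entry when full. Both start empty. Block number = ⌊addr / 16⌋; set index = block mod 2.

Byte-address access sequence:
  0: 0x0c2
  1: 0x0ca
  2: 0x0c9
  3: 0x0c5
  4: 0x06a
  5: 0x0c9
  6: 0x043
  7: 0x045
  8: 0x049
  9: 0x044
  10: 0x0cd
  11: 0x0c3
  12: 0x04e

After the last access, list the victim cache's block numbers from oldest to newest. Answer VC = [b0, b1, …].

VC = [6, 12]

#0 0xc2→b12/s0 MISS; vc=[]
#1 0xca→b12/s0 L1-HIT; vc=[]
#2 0xc9→b12/s0 L1-HIT; vc=[]
#3 0xc5→b12/s0 L1-HIT; vc=[]
#4 0x6a→b6/s0 MISS; vc=[12]
#5 0xc9→b12/s0 VC-HIT; vc=[6]
#6 0x43→b4/s0 MISS; vc=[6,12]
#7 0x45→b4/s0 L1-HIT; vc=[6,12]
#8 0x49→b4/s0 L1-HIT; vc=[6,12]
#9 0x44→b4/s0 L1-HIT; vc=[6,12]
#10 0xcd→b12/s0 VC-HIT; vc=[6,4]
#11 0xc3→b12/s0 L1-HIT; vc=[6,4]
#12 0x4e→b4/s0 VC-HIT; vc=[6,12]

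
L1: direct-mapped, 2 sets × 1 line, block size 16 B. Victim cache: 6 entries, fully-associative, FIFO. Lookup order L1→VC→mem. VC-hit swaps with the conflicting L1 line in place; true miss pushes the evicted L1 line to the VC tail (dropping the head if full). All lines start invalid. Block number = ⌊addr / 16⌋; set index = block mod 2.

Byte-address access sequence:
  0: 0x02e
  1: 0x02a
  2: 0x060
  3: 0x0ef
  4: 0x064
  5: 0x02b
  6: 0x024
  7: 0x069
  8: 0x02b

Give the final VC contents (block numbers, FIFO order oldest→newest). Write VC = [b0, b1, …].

VC = [6, 14]

  [0] addr=0x2e blk=2 s=0: MISS | VC []
  [1] addr=0x2a blk=2 s=0: L1-HIT | VC []
  [2] addr=0x60 blk=6 s=0: MISS | VC [2]
  [3] addr=0xef blk=14 s=0: MISS | VC [2, 6]
  [4] addr=0x64 blk=6 s=0: VC-HIT | VC [2, 14]
  [5] addr=0x2b blk=2 s=0: VC-HIT | VC [6, 14]
  [6] addr=0x24 blk=2 s=0: L1-HIT | VC [6, 14]
  [7] addr=0x69 blk=6 s=0: VC-HIT | VC [2, 14]
  [8] addr=0x2b blk=2 s=0: VC-HIT | VC [6, 14]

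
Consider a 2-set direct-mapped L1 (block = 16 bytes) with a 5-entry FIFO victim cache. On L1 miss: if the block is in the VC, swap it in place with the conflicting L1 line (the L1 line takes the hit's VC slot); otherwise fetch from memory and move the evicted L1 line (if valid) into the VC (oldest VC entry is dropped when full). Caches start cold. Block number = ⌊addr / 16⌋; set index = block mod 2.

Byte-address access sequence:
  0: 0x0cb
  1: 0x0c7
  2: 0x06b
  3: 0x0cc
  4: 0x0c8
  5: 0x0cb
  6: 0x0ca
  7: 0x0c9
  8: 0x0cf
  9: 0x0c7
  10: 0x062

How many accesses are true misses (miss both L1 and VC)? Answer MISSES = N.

MISSES = 2

  [0] addr=0xcb blk=12 s=0: MISS | VC []
  [1] addr=0xc7 blk=12 s=0: L1-HIT | VC []
  [2] addr=0x6b blk=6 s=0: MISS | VC [12]
  [3] addr=0xcc blk=12 s=0: VC-HIT | VC [6]
  [4] addr=0xc8 blk=12 s=0: L1-HIT | VC [6]
  [5] addr=0xcb blk=12 s=0: L1-HIT | VC [6]
  [6] addr=0xca blk=12 s=0: L1-HIT | VC [6]
  [7] addr=0xc9 blk=12 s=0: L1-HIT | VC [6]
  [8] addr=0xcf blk=12 s=0: L1-HIT | VC [6]
  [9] addr=0xc7 blk=12 s=0: L1-HIT | VC [6]
  [10] addr=0x62 blk=6 s=0: VC-HIT | VC [12]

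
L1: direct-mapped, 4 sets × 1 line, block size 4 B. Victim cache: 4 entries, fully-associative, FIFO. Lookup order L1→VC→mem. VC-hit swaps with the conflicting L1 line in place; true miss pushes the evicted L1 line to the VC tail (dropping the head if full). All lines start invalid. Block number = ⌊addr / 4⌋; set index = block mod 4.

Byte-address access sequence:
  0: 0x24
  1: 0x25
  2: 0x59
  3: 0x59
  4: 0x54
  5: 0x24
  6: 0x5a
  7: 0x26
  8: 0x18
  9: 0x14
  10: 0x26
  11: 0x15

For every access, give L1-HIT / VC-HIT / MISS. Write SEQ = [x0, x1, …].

#0 0x24→b9/s1 MISS; vc=[]
#1 0x25→b9/s1 L1-HIT; vc=[]
#2 0x59→b22/s2 MISS; vc=[]
#3 0x59→b22/s2 L1-HIT; vc=[]
#4 0x54→b21/s1 MISS; vc=[9]
#5 0x24→b9/s1 VC-HIT; vc=[21]
#6 0x5a→b22/s2 L1-HIT; vc=[21]
#7 0x26→b9/s1 L1-HIT; vc=[21]
#8 0x18→b6/s2 MISS; vc=[21,22]
#9 0x14→b5/s1 MISS; vc=[21,22,9]
#10 0x26→b9/s1 VC-HIT; vc=[21,22,5]
#11 0x15→b5/s1 VC-HIT; vc=[21,22,9]

SEQ = [MISS, L1-HIT, MISS, L1-HIT, MISS, VC-HIT, L1-HIT, L1-HIT, MISS, MISS, VC-HIT, VC-HIT]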